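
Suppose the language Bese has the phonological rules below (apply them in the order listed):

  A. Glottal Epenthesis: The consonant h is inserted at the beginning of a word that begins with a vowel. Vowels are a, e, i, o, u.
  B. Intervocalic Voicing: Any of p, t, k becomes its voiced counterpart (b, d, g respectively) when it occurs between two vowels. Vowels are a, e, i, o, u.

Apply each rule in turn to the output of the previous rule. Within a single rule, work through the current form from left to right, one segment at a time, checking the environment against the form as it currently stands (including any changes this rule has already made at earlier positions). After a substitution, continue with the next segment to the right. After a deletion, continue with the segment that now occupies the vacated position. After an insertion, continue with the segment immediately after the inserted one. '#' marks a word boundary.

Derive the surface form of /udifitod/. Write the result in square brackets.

A Glottal Epenthesis: [udifitod] → [hudifitod]
B Intervocalic Voicing: [hudifitod] → [hudifidod]

[hudifidod]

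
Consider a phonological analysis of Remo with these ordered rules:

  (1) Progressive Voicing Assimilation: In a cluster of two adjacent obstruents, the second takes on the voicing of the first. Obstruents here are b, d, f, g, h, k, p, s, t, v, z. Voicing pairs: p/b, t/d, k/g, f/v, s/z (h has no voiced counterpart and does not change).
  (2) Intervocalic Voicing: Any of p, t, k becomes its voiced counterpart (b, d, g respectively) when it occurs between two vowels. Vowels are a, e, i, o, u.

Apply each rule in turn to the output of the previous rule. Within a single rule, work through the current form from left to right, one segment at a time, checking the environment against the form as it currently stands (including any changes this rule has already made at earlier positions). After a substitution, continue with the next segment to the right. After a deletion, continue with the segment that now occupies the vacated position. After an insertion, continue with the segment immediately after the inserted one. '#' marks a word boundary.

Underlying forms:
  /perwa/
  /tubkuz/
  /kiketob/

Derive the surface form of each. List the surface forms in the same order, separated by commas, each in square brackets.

/perwa/:
  (1) Progressive Voicing Assimilation: no change — [perwa]
  (2) Intervocalic Voicing: no change — [perwa]
/tubkuz/:
  (1) Progressive Voicing Assimilation: [tubkuz] → [tubguz]
  (2) Intervocalic Voicing: no change — [tubguz]
/kiketob/:
  (1) Progressive Voicing Assimilation: no change — [kiketob]
  (2) Intervocalic Voicing: [kiketob] → [kigedob]

[perwa], [tubguz], [kigedob]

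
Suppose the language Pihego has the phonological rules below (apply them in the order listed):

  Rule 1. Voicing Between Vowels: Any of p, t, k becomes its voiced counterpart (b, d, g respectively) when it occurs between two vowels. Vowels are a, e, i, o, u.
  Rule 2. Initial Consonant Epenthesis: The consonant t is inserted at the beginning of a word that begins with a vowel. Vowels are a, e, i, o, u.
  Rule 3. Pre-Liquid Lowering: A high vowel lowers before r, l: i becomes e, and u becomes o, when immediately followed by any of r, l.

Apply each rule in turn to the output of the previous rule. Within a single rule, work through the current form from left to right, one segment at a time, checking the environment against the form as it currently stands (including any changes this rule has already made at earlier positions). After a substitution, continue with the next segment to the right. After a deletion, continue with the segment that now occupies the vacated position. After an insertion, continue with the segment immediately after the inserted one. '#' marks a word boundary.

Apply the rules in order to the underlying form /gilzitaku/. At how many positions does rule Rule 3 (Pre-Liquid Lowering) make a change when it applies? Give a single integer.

Rule 1 Voicing Between Vowels: [gilzitaku] → [gilzidagu]
Rule 2 Initial Consonant Epenthesis: no change — [gilzidagu]
Rule 3 Pre-Liquid Lowering: [gilzidagu] → [gelzidagu]
Rule Rule 3 changed 1 position(s).

1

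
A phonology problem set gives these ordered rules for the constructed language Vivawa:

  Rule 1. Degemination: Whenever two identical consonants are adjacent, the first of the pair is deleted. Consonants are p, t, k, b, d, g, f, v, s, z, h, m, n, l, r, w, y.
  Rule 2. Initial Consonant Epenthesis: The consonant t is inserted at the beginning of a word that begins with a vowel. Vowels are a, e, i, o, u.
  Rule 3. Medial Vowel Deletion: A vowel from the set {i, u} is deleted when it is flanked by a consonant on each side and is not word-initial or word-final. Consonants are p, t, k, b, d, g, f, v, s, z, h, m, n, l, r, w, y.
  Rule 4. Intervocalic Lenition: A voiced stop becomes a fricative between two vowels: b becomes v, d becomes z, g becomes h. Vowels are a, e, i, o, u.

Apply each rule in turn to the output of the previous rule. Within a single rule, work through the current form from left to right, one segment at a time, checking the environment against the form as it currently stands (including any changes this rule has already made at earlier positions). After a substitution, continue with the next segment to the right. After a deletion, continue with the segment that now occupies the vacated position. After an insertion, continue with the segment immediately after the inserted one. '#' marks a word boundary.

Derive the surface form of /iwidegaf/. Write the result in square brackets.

Rule 1 Degemination: no change — [iwidegaf]
Rule 2 Initial Consonant Epenthesis: [iwidegaf] → [tiwidegaf]
Rule 3 Medial Vowel Deletion: [tiwidegaf] → [twdegaf]
Rule 4 Intervocalic Lenition: [twdegaf] → [twdehaf]

[twdehaf]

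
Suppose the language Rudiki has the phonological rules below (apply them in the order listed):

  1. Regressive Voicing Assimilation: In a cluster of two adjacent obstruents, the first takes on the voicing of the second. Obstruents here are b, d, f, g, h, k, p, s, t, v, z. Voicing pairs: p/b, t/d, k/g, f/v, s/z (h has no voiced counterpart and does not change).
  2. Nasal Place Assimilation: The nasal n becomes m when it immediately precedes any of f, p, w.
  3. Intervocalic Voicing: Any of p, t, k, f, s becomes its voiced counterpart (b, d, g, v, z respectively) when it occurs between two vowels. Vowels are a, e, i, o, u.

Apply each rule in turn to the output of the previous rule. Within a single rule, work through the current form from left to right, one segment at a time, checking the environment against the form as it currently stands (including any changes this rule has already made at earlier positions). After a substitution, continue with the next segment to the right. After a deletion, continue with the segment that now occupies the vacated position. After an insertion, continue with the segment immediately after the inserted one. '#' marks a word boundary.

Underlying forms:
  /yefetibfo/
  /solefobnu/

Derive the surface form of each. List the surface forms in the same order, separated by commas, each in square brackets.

/yefetibfo/:
  1 Regressive Voicing Assimilation: [yefetibfo] → [yefetipfo]
  2 Nasal Place Assimilation: no change — [yefetipfo]
  3 Intervocalic Voicing: [yefetipfo] → [yevedipfo]
/solefobnu/:
  1 Regressive Voicing Assimilation: no change — [solefobnu]
  2 Nasal Place Assimilation: no change — [solefobnu]
  3 Intervocalic Voicing: [solefobnu] → [solevobnu]

[yevedipfo], [solevobnu]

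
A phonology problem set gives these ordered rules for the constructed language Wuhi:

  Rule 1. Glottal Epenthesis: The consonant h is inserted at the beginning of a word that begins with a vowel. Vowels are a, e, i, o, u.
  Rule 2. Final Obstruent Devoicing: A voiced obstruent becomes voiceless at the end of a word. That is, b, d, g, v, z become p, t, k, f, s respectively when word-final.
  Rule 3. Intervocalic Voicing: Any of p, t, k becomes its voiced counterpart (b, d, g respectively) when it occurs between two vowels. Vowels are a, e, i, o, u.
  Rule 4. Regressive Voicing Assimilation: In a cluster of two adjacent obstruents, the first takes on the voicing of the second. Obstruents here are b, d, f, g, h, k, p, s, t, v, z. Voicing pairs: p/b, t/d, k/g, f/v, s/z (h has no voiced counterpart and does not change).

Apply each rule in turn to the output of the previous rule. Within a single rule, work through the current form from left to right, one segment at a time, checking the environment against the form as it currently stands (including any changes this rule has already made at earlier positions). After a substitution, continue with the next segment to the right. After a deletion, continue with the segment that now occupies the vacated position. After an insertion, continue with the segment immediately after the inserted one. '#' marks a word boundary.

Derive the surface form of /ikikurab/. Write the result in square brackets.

Rule 1 Glottal Epenthesis: [ikikurab] → [hikikurab]
Rule 2 Final Obstruent Devoicing: [hikikurab] → [hikikurap]
Rule 3 Intervocalic Voicing: [hikikurap] → [higigurap]
Rule 4 Regressive Voicing Assimilation: no change — [higigurap]

[higigurap]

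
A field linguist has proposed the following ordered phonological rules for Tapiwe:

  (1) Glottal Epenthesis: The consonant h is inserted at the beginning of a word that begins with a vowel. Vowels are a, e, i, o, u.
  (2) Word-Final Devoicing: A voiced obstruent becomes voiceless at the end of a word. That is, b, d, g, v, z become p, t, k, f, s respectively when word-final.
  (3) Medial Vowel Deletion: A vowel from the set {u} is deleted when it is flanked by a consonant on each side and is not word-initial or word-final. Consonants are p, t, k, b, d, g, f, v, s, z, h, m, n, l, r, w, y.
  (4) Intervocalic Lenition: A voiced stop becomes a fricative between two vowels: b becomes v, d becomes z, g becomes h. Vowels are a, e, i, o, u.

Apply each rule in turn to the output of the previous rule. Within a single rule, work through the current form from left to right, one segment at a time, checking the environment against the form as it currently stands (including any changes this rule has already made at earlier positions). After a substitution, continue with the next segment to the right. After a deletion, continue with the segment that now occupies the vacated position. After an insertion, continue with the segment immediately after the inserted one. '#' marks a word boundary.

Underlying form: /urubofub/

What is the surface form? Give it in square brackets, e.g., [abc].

[hrbofp]

(1) Glottal Epenthesis: [urubofub] → [hurubofub]
(2) Word-Final Devoicing: [hurubofub] → [hurubofup]
(3) Medial Vowel Deletion: [hurubofup] → [hrbofp]
(4) Intervocalic Lenition: no change — [hrbofp]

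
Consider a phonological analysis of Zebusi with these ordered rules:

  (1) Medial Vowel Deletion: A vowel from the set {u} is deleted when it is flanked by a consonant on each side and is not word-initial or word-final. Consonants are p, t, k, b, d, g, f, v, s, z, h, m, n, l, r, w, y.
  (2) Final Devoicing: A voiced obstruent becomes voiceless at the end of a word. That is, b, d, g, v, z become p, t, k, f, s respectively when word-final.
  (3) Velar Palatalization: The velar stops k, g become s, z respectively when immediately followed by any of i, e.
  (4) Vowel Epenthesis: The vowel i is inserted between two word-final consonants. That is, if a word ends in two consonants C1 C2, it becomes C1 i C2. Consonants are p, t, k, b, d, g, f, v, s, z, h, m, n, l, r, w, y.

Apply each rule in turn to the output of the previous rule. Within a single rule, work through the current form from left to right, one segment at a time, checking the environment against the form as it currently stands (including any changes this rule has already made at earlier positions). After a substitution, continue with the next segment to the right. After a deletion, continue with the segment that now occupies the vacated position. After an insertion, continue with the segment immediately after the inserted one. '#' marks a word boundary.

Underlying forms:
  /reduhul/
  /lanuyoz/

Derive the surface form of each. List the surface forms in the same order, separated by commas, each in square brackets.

/reduhul/:
  (1) Medial Vowel Deletion: [reduhul] → [redhl]
  (2) Final Devoicing: no change — [redhl]
  (3) Velar Palatalization: no change — [redhl]
  (4) Vowel Epenthesis: [redhl] → [redhil]
/lanuyoz/:
  (1) Medial Vowel Deletion: [lanuyoz] → [lanyoz]
  (2) Final Devoicing: [lanyoz] → [lanyos]
  (3) Velar Palatalization: no change — [lanyos]
  (4) Vowel Epenthesis: no change — [lanyos]

[redhil], [lanyos]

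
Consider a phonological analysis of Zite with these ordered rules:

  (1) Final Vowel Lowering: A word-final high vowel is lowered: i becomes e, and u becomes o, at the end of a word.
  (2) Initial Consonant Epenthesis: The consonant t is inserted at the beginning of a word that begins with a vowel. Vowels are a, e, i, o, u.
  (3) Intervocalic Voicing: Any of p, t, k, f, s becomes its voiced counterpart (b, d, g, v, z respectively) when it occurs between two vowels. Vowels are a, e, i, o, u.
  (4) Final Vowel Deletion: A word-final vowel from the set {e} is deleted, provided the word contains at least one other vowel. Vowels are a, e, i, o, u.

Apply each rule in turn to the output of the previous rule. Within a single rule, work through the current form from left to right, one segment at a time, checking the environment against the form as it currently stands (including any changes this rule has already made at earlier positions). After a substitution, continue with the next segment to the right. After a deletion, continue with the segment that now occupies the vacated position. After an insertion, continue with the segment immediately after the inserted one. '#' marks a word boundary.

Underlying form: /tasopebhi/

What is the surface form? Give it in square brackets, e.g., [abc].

(1) Final Vowel Lowering: [tasopebhi] → [tasopebhe]
(2) Initial Consonant Epenthesis: no change — [tasopebhe]
(3) Intervocalic Voicing: [tasopebhe] → [tazobebhe]
(4) Final Vowel Deletion: [tazobebhe] → [tazobebh]

[tazobebh]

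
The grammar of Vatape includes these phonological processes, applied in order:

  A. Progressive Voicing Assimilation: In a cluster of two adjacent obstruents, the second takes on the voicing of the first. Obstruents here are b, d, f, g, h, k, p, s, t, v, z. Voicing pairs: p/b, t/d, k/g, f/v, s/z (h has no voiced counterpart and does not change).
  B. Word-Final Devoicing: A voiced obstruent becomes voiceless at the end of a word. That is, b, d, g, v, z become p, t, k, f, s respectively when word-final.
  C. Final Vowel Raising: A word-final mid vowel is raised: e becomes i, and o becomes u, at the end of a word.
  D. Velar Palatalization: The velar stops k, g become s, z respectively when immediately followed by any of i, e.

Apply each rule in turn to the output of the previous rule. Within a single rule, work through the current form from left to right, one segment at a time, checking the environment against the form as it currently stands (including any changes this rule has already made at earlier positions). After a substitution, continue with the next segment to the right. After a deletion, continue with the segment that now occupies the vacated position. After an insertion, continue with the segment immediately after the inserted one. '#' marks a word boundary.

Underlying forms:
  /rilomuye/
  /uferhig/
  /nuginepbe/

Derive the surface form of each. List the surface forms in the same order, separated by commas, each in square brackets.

[rilomuyi], [uferhik], [nuzineppi]

/rilomuye/:
  A Progressive Voicing Assimilation: no change — [rilomuye]
  B Word-Final Devoicing: no change — [rilomuye]
  C Final Vowel Raising: [rilomuye] → [rilomuyi]
  D Velar Palatalization: no change — [rilomuyi]
/uferhig/:
  A Progressive Voicing Assimilation: no change — [uferhig]
  B Word-Final Devoicing: [uferhig] → [uferhik]
  C Final Vowel Raising: no change — [uferhik]
  D Velar Palatalization: no change — [uferhik]
/nuginepbe/:
  A Progressive Voicing Assimilation: [nuginepbe] → [nugineppe]
  B Word-Final Devoicing: no change — [nugineppe]
  C Final Vowel Raising: [nugineppe] → [nugineppi]
  D Velar Palatalization: [nugineppi] → [nuzineppi]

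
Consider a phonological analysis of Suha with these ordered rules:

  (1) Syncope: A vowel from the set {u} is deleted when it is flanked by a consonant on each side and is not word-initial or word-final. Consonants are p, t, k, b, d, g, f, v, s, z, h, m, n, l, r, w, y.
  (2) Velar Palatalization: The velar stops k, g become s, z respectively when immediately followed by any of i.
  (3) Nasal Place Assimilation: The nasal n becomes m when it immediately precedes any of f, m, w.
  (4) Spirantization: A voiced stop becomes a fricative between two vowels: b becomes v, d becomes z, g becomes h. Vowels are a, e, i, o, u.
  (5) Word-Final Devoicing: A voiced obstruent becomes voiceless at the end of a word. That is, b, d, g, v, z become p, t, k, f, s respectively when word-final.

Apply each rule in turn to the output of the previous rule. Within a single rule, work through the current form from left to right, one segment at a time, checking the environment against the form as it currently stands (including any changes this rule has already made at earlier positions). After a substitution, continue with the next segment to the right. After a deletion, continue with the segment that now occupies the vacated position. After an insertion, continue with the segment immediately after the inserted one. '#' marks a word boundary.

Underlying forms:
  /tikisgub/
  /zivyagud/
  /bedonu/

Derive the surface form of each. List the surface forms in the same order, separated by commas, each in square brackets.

[tisisgp], [zivyagt], [bezonu]

/tikisgub/:
  (1) Syncope: [tikisgub] → [tikisgb]
  (2) Velar Palatalization: [tikisgb] → [tisisgb]
  (3) Nasal Place Assimilation: no change — [tisisgb]
  (4) Spirantization: no change — [tisisgb]
  (5) Word-Final Devoicing: [tisisgb] → [tisisgp]
/zivyagud/:
  (1) Syncope: [zivyagud] → [zivyagd]
  (2) Velar Palatalization: no change — [zivyagd]
  (3) Nasal Place Assimilation: no change — [zivyagd]
  (4) Spirantization: no change — [zivyagd]
  (5) Word-Final Devoicing: [zivyagd] → [zivyagt]
/bedonu/:
  (1) Syncope: no change — [bedonu]
  (2) Velar Palatalization: no change — [bedonu]
  (3) Nasal Place Assimilation: no change — [bedonu]
  (4) Spirantization: [bedonu] → [bezonu]
  (5) Word-Final Devoicing: no change — [bezonu]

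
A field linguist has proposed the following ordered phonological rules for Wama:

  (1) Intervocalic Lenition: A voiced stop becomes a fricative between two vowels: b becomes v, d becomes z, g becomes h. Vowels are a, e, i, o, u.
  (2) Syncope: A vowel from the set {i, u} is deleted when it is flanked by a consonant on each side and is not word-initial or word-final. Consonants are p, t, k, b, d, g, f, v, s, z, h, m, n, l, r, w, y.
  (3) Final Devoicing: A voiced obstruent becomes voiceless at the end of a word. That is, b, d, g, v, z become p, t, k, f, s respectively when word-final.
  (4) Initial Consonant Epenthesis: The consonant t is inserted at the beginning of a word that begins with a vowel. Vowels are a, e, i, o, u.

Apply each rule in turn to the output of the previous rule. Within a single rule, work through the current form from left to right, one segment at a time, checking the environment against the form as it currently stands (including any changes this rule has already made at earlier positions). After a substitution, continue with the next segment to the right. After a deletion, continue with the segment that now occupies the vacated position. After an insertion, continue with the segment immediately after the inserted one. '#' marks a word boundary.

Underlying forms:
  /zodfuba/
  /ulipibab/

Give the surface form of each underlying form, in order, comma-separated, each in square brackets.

/zodfuba/:
  (1) Intervocalic Lenition: [zodfuba] → [zodfuva]
  (2) Syncope: [zodfuva] → [zodfva]
  (3) Final Devoicing: no change — [zodfva]
  (4) Initial Consonant Epenthesis: no change — [zodfva]
/ulipibab/:
  (1) Intervocalic Lenition: [ulipibab] → [ulipivab]
  (2) Syncope: [ulipivab] → [ulpvab]
  (3) Final Devoicing: [ulpvab] → [ulpvap]
  (4) Initial Consonant Epenthesis: [ulpvap] → [tulpvap]

[zodfva], [tulpvap]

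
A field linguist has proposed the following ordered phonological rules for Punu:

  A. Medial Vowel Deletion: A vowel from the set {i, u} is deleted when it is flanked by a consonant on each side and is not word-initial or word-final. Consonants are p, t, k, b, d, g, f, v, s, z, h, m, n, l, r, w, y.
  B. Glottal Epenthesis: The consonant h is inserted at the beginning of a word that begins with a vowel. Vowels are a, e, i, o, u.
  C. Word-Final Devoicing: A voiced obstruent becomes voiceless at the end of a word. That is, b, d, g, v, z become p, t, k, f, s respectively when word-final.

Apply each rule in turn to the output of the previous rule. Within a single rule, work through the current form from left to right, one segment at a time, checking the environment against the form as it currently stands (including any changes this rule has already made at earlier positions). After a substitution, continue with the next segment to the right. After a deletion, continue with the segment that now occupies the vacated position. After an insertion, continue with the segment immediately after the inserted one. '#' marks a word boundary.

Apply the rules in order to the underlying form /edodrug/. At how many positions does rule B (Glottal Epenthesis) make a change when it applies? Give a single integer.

1

A Medial Vowel Deletion: [edodrug] → [edodrg]
B Glottal Epenthesis: [edodrg] → [hedodrg]
C Word-Final Devoicing: [hedodrg] → [hedodrk]
Rule B changed 1 position(s).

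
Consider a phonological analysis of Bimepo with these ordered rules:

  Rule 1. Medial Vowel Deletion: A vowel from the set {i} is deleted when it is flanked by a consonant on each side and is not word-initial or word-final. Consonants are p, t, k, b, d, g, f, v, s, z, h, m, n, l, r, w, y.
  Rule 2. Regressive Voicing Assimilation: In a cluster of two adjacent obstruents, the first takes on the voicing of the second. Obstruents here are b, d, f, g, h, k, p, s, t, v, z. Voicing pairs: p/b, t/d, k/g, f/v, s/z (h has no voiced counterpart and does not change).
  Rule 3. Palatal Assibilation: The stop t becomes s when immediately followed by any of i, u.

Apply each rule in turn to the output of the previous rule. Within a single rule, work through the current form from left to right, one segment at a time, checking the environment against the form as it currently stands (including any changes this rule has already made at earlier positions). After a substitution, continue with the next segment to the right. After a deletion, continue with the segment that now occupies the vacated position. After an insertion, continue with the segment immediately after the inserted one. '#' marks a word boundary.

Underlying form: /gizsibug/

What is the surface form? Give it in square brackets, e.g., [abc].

Rule 1 Medial Vowel Deletion: [gizsibug] → [gzsbug]
Rule 2 Regressive Voicing Assimilation: [gzsbug] → [gszbug]
Rule 3 Palatal Assibilation: no change — [gszbug]

[gszbug]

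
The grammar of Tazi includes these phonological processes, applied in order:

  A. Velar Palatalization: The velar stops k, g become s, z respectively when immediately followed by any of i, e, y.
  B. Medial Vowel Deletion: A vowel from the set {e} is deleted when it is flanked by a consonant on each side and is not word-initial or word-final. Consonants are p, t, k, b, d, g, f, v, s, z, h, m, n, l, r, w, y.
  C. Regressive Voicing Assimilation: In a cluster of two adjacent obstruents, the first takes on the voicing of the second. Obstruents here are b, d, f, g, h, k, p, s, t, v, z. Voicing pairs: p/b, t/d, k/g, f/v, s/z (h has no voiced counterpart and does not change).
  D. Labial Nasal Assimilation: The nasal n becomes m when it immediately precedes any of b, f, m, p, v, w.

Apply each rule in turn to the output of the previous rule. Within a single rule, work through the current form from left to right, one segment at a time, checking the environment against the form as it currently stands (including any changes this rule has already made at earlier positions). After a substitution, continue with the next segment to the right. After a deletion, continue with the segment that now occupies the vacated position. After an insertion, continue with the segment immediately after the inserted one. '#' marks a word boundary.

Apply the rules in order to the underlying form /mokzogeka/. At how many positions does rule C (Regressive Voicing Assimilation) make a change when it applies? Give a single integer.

A Velar Palatalization: [mokzogeka] → [mokzozeka]
B Medial Vowel Deletion: [mokzozeka] → [mokzozka]
C Regressive Voicing Assimilation: [mokzozka] → [mogzoska]
D Labial Nasal Assimilation: no change — [mogzoska]
Rule C changed 2 position(s).

2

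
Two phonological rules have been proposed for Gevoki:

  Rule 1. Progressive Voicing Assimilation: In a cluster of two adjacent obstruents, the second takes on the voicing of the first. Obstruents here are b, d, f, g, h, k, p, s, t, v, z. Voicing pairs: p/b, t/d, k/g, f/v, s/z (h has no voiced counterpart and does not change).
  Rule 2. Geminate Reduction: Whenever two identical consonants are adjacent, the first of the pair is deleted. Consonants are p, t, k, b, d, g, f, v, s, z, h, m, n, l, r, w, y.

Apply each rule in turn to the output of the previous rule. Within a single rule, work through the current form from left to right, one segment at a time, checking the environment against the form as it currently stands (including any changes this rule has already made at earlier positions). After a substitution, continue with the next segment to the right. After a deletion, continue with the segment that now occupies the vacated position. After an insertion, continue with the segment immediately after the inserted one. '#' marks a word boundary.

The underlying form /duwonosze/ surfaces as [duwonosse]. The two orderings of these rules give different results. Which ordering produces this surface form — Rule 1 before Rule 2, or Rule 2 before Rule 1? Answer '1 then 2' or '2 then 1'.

Order 1 then 2:
  1 Progressive Voicing Assimilation: [duwonosze] → [duwonosse]
  2 Geminate Reduction: [duwonosse] → [duwonose]
  result: [duwonose]
Order 2 then 1:
  2 Geminate Reduction: no change — [duwonosze]
  1 Progressive Voicing Assimilation: [duwonosze] → [duwonosse]
  result: [duwonosse]

2 then 1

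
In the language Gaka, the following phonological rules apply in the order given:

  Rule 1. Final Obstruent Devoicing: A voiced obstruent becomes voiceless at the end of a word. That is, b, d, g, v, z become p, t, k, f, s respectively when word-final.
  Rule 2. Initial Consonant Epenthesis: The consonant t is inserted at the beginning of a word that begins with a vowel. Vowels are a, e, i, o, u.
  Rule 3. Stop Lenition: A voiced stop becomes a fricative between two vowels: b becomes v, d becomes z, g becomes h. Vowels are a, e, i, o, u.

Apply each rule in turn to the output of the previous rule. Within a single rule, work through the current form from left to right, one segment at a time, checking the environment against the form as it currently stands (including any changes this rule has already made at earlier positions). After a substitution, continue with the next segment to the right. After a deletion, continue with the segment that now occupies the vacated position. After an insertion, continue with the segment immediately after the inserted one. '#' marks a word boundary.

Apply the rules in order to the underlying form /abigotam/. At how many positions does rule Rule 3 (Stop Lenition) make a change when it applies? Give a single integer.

Rule 1 Final Obstruent Devoicing: no change — [abigotam]
Rule 2 Initial Consonant Epenthesis: [abigotam] → [tabigotam]
Rule 3 Stop Lenition: [tabigotam] → [tavihotam]
Rule Rule 3 changed 2 position(s).

2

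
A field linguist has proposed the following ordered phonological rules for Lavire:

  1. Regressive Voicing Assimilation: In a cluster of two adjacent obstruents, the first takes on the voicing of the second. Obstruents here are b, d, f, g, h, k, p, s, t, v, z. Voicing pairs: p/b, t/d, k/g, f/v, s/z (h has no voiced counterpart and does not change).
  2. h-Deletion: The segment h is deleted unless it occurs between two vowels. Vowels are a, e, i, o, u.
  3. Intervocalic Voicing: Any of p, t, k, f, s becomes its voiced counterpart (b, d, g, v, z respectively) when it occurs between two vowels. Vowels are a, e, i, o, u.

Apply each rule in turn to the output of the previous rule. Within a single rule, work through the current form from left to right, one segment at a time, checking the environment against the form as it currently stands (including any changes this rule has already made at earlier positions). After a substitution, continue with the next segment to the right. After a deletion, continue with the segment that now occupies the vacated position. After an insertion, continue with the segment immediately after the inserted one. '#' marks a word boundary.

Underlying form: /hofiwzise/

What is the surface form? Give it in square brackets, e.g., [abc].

1 Regressive Voicing Assimilation: no change — [hofiwzise]
2 h-Deletion: [hofiwzise] → [ofiwzise]
3 Intervocalic Voicing: [ofiwzise] → [oviwzize]

[oviwzize]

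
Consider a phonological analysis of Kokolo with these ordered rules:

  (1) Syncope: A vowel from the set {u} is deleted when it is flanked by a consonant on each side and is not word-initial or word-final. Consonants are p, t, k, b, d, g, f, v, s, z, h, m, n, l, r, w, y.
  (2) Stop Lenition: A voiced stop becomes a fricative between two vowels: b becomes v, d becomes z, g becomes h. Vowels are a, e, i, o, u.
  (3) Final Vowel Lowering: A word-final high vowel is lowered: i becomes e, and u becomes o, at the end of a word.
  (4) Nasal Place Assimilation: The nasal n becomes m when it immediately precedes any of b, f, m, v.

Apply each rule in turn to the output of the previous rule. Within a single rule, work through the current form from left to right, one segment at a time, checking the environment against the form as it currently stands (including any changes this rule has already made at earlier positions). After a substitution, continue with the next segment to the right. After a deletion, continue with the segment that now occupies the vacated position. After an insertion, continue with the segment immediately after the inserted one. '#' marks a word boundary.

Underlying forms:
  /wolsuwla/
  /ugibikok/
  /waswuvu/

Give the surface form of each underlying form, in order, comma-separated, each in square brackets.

[wolswla], [uhivikok], [waswvo]

/wolsuwla/:
  (1) Syncope: [wolsuwla] → [wolswla]
  (2) Stop Lenition: no change — [wolswla]
  (3) Final Vowel Lowering: no change — [wolswla]
  (4) Nasal Place Assimilation: no change — [wolswla]
/ugibikok/:
  (1) Syncope: no change — [ugibikok]
  (2) Stop Lenition: [ugibikok] → [uhivikok]
  (3) Final Vowel Lowering: no change — [uhivikok]
  (4) Nasal Place Assimilation: no change — [uhivikok]
/waswuvu/:
  (1) Syncope: [waswuvu] → [waswvu]
  (2) Stop Lenition: no change — [waswvu]
  (3) Final Vowel Lowering: [waswvu] → [waswvo]
  (4) Nasal Place Assimilation: no change — [waswvo]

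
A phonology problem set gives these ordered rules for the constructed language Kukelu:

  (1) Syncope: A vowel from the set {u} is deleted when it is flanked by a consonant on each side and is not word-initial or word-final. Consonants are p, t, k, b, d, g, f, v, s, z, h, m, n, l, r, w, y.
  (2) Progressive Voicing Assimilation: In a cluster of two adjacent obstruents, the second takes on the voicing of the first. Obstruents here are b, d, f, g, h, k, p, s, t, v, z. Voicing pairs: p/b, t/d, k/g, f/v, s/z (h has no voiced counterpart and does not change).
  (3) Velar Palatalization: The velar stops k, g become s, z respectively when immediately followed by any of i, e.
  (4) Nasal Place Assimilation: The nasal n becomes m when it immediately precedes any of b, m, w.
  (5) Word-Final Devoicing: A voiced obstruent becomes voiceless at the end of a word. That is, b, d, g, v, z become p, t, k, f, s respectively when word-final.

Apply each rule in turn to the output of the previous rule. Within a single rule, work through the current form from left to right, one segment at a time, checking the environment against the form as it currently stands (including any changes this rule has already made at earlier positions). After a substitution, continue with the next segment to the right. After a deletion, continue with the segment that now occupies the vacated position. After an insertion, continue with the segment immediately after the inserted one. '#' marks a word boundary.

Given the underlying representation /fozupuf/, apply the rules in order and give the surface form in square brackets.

(1) Syncope: [fozupuf] → [fozpf]
(2) Progressive Voicing Assimilation: [fozpf] → [fozbv]
(3) Velar Palatalization: no change — [fozbv]
(4) Nasal Place Assimilation: no change — [fozbv]
(5) Word-Final Devoicing: [fozbv] → [fozbf]

[fozbf]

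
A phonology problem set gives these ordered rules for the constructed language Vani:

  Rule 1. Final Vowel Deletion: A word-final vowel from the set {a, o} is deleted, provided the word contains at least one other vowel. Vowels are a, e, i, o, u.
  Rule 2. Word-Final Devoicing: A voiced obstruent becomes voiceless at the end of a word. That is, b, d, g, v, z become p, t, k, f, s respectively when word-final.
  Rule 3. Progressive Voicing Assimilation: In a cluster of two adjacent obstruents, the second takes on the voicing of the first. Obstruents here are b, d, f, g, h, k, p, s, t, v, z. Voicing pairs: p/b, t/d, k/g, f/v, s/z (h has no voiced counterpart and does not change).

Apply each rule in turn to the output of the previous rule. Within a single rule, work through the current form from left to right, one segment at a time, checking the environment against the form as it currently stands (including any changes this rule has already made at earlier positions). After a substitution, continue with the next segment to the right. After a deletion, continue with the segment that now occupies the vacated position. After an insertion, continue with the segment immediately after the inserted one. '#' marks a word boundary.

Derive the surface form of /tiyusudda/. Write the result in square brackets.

[tiyusudd]

Rule 1 Final Vowel Deletion: [tiyusudda] → [tiyusudd]
Rule 2 Word-Final Devoicing: [tiyusudd] → [tiyusudt]
Rule 3 Progressive Voicing Assimilation: [tiyusudt] → [tiyusudd]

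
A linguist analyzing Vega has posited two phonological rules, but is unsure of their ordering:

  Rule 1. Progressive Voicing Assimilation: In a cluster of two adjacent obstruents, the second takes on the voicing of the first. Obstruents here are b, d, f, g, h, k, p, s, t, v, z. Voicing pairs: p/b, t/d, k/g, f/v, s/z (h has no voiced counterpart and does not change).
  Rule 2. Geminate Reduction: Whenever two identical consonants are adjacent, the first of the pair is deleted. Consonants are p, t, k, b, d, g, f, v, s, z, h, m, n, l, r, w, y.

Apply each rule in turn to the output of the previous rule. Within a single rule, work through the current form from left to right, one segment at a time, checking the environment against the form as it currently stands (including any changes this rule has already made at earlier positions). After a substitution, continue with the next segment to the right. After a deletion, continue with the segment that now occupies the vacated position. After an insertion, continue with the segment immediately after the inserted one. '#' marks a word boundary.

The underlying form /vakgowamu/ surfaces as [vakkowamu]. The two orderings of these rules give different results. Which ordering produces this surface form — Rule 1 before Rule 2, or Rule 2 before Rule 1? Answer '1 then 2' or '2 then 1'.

Order 1 then 2:
  1 Progressive Voicing Assimilation: [vakgowamu] → [vakkowamu]
  2 Geminate Reduction: [vakkowamu] → [vakowamu]
  result: [vakowamu]
Order 2 then 1:
  2 Geminate Reduction: no change — [vakgowamu]
  1 Progressive Voicing Assimilation: [vakgowamu] → [vakkowamu]
  result: [vakkowamu]

2 then 1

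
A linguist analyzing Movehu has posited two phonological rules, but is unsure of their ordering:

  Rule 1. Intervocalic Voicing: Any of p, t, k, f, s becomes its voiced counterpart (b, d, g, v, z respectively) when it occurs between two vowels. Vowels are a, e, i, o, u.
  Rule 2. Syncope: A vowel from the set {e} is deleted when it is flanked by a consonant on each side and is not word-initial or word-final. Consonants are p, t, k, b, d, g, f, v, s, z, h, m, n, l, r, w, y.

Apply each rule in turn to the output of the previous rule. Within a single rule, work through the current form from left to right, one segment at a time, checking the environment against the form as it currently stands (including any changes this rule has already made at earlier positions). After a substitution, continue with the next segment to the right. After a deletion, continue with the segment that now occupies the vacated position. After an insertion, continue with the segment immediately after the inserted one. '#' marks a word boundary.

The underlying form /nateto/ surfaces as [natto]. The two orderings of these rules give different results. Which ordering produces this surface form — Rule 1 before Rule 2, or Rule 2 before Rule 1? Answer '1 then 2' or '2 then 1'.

Order 1 then 2:
  1 Intervocalic Voicing: [nateto] → [nadedo]
  2 Syncope: [nadedo] → [naddo]
  result: [naddo]
Order 2 then 1:
  2 Syncope: [nateto] → [natto]
  1 Intervocalic Voicing: no change — [natto]
  result: [natto]

2 then 1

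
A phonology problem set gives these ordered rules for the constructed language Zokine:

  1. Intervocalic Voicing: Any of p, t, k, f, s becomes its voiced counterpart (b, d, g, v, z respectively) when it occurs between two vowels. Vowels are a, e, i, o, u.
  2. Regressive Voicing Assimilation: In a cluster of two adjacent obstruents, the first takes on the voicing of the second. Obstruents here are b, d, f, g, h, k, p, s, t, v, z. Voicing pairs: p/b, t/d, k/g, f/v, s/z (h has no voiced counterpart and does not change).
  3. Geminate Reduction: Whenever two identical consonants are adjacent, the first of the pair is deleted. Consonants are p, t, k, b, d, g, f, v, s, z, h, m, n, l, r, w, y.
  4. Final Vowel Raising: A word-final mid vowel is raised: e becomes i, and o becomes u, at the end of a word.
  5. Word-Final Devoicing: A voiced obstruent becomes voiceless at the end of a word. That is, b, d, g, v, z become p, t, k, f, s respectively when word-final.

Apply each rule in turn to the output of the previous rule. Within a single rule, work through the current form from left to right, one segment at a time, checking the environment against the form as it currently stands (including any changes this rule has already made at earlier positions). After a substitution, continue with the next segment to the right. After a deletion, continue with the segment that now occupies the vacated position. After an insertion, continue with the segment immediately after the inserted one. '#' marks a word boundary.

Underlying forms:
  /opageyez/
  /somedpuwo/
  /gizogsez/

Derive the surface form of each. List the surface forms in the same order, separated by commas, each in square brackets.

/opageyez/:
  1 Intervocalic Voicing: [opageyez] → [obageyez]
  2 Regressive Voicing Assimilation: no change — [obageyez]
  3 Geminate Reduction: no change — [obageyez]
  4 Final Vowel Raising: no change — [obageyez]
  5 Word-Final Devoicing: [obageyez] → [obageyes]
/somedpuwo/:
  1 Intervocalic Voicing: no change — [somedpuwo]
  2 Regressive Voicing Assimilation: [somedpuwo] → [sometpuwo]
  3 Geminate Reduction: no change — [sometpuwo]
  4 Final Vowel Raising: [sometpuwo] → [sometpuwu]
  5 Word-Final Devoicing: no change — [sometpuwu]
/gizogsez/:
  1 Intervocalic Voicing: no change — [gizogsez]
  2 Regressive Voicing Assimilation: [gizogsez] → [gizoksez]
  3 Geminate Reduction: no change — [gizoksez]
  4 Final Vowel Raising: no change — [gizoksez]
  5 Word-Final Devoicing: [gizoksez] → [gizokses]

[obageyes], [sometpuwu], [gizokses]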